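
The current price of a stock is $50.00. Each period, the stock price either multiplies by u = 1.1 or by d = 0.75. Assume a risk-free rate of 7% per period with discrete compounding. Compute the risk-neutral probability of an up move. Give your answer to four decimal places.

Risk-neutral probability p = (1 + 0.07 − 0.75)/(1.1 − 0.75) = 0.3200/0.3500 = 0.9143

p = 0.9143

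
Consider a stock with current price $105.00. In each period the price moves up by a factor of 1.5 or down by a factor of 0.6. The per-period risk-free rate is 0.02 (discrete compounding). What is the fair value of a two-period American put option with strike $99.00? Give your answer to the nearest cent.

Risk-neutral probability p = (1 + 0.02 − 0.6)/(1.5 − 0.6) = 0.4200/0.9000 = 0.4667
Terminal stock prices: S_uu = 236.2, S_ud = 94.5, S_dd = 37.8
Terminal payoffs (K − S): max(-137.2, 0) = 0, max(4.5, 0) = 4.5, max(61.2, 0) = 61.2
Node u (S = 157.5): continuation = 1/1.02·[0.4667·0.0000 + 0.5333·4.5000] = 2.3529; exercise value = 0.0000 ≤ continuation, so V_u = 2.3529
Node d (S = 63): continuation = 1/1.02·[0.4667·4.5000 + 0.5333·61.2000] = 34.0588; exercise value = 36.0000 > continuation, so V_d = 36.0000 (exercise)
Node 0 (S = 105): continuation = 1/1.02·[0.4667·2.3529 + 0.5333·36.0000] = 19.9000; exercise value = 0.0000 ≤ continuation, so V_0 = 19.9000

$19.90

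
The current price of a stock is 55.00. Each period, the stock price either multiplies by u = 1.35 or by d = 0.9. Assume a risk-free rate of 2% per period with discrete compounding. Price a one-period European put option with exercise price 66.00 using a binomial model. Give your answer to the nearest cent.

Risk-neutral probability p = (1 + 0.02 − 0.9)/(1.35 − 0.9) = 0.1200/0.4500 = 0.2667
Terminal stock prices: S_u = 74.25, S_d = 49.5
Terminal payoffs (K − S): max(-8.25, 0) = 0, max(16.5, 0) = 16.5
Node 0 (S = 55): V_0 = 1/1.02·[0.2667·0.0000 + 0.7333·16.5000] = 11.8627

11.86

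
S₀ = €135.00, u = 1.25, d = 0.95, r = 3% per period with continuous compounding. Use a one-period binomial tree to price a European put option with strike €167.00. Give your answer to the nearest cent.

€27.52

Risk-neutral probability p = (e^0.03 − 0.95)/(1.25 − 0.95) = 0.0805/0.3000 = 0.2682
Terminal stock prices: S_u = 168.8, S_d = 128.2
Terminal payoffs (K − S): max(-1.75, 0) = 0, max(38.75, 0) = 38.75
Node 0 (S = 135): V_0 = e^(−0.03)·[0.2682·0.0000 + 0.7318·38.7500] = 27.5199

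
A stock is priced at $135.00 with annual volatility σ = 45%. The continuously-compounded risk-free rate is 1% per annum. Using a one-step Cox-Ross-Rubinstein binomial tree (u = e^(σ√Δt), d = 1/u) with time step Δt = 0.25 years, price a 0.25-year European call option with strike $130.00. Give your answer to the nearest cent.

CRR parameters: u = e^(σ√Δt) = e^(0.45·√0.25) = 1.2523, d = 1/u = 0.7985
Per-period rate: rΔt = 0.01·0.25 = 0.0025, so R = e^0.0025 = 1.0025
Risk-neutral probability p = (e^0.0025 − 0.7985)/(1.2523 − 0.7985) = 0.2040/0.4538 = 0.4495
Terminal stock prices: S_u = 169.1, S_d = 107.8
Terminal payoffs (S − K): max(39.06, 0) = 39.06, max(-22.2, 0) = 0
Node 0 (S = 135): V_0 = e^(−0.0025)·[0.4495·39.0636 + 0.5505·0.0000] = 17.5153

$17.52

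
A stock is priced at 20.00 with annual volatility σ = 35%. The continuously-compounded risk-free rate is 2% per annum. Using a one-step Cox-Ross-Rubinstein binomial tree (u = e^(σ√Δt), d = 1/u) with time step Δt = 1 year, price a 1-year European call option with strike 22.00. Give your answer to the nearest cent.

CRR parameters: u = e^(σ√Δt) = e^(0.35·√1) = 1.4191, d = 1/u = 0.7047
Per-period rate: rΔt = 0.02·1 = 0.02, so R = e^0.02 = 1.0202
Risk-neutral probability p = (e^0.02 − 0.7047)/(1.4191 − 0.7047) = 0.3155/0.7144 = 0.4417
Terminal stock prices: S_u = 28.38, S_d = 14.09
Terminal payoffs (S − K): max(6.381, 0) = 6.381, max(-7.906, 0) = 0
Node 0 (S = 20): V_0 = e^(−0.02)·[0.4417·6.3814 + 0.5583·0.0000] = 2.7626

2.76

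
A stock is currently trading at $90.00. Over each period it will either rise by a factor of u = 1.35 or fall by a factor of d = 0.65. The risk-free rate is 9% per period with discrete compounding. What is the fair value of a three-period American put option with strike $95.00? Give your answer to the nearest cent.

Risk-neutral probability p = (1 + 0.09 − 0.65)/(1.35 − 0.65) = 0.4400/0.7000 = 0.6286
Terminal stock prices: S_uuu = 221.4, S_uud = 106.6, S_udd = 51.33, S_ddd = 24.72
Terminal payoffs (K − S): max(-126.4, 0) = 0, max(-11.62, 0) = 0, max(43.67, 0) = 43.67, max(70.28, 0) = 70.28
Node uu (S = 164): continuation = 1/1.09·[0.6286·0.0000 + 0.3714·0.0000] = 0.0000; exercise value = 0.0000 ≤ continuation, so V_uu = 0.0000
Node ud (S = 78.98): continuation = 1/1.09·[0.6286·0.0000 + 0.3714·43.6662] = 14.8797; exercise value = 16.0250 > continuation, so V_ud = 16.0250 (exercise)
Node dd (S = 38.03): continuation = 1/1.09·[0.6286·43.6662 + 0.3714·70.2837] = 49.1310; exercise value = 56.9750 > continuation, so V_dd = 56.9750 (exercise)
Node u (S = 121.5): continuation = 1/1.09·[0.6286·0.0000 + 0.3714·16.0250] = 5.4607; exercise value = 0.0000 ≤ continuation, so V_u = 5.4607
Node d (S = 58.5): continuation = 1/1.09·[0.6286·16.0250 + 0.3714·56.9750] = 28.6560; exercise value = 36.5000 > continuation, so V_d = 36.5000 (exercise)
Node 0 (S = 90): continuation = 1/1.09·[0.6286·5.4607 + 0.3714·36.5000] = 15.5868; exercise value = 5.0000 ≤ continuation, so V_0 = 15.5868

$15.59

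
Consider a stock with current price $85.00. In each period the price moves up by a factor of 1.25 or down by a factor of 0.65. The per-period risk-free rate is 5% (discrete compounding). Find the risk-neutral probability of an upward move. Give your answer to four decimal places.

Risk-neutral probability p = (1 + 0.05 − 0.65)/(1.25 − 0.65) = 0.4000/0.6000 = 0.6667

p = 0.6667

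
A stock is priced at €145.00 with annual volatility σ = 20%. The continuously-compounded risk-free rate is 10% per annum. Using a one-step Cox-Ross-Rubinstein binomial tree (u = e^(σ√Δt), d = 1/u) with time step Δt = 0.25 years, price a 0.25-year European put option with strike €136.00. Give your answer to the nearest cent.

CRR parameters: u = e^(σ√Δt) = e^(0.2·√0.25) = 1.1052, d = 1/u = 0.9048
Per-period rate: rΔt = 0.1·0.25 = 0.025, so R = e^0.025 = 1.0253
Risk-neutral probability p = (e^0.025 − 0.9048)/(1.1052 − 0.9048) = 0.1205/0.2003 = 0.6014
Terminal stock prices: S_u = 160.2, S_d = 131.2
Terminal payoffs (K − S): max(-24.25, 0) = 0, max(4.799, 0) = 4.799
Node 0 (S = 145): V_0 = e^(−0.025)·[0.6014·0.0000 + 0.3986·4.7986] = 1.8656

€1.87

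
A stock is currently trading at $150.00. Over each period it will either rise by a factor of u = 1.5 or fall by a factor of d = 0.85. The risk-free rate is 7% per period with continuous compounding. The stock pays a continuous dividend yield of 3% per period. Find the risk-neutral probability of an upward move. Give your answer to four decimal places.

p = 0.2936

Per-period risk-free factor R = e^0.07 = 1.0725; dividend-adjusted growth = e^(0.07−0.03) = 1.0408.
Risk-neutral probability p = (1.0408 − 0.85)/(1.5 − 0.85) = 0.1908/0.6500 = 0.2936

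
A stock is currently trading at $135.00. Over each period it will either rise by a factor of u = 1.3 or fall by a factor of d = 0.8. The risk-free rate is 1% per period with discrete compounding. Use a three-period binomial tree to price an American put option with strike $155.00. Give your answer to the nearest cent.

$34.33

Risk-neutral probability p = (1 + 0.01 − 0.8)/(1.3 − 0.8) = 0.2100/0.5000 = 0.4200
Terminal stock prices: S_uuu = 296.6, S_uud = 182.5, S_udd = 112.3, S_ddd = 69.12
Terminal payoffs (K − S): max(-141.6, 0) = 0, max(-27.52, 0) = 0, max(42.68, 0) = 42.68, max(85.88, 0) = 85.88
Node uu (S = 228.2): continuation = 1/1.01·[0.4200·0.0000 + 0.5800·0.0000] = 0.0000; exercise value = 0.0000 ≤ continuation, so V_uu = 0.0000
Node ud (S = 140.4): continuation = 1/1.01·[0.4200·0.0000 + 0.5800·42.6800] = 24.5093; exercise value = 14.6000 ≤ continuation, so V_ud = 24.5093
Node dd (S = 86.4): continuation = 1/1.01·[0.4200·42.6800 + 0.5800·85.8800] = 67.0653; exercise value = 68.6000 > continuation, so V_dd = 68.6000 (exercise)
Node u (S = 175.5): continuation = 1/1.01·[0.4200·0.0000 + 0.5800·24.5093] = 14.0747; exercise value = 0.0000 ≤ continuation, so V_u = 14.0747
Node d (S = 108): continuation = 1/1.01·[0.4200·24.5093 + 0.5800·68.6000] = 49.5860; exercise value = 47.0000 ≤ continuation, so V_d = 49.5860
Node 0 (S = 135): continuation = 1/1.01·[0.4200·14.0747 + 0.5800·49.5860] = 34.3280; exercise value = 20.0000 ≤ continuation, so V_0 = 34.3280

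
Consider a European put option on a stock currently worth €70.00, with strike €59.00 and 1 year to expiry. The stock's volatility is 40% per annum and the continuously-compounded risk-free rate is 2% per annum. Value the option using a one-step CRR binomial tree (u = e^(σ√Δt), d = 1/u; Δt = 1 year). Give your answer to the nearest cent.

CRR parameters: u = e^(σ√Δt) = e^(0.4·√1) = 1.4918, d = 1/u = 0.6703
Per-period rate: rΔt = 0.02·1 = 0.02, so R = e^0.02 = 1.0202
Risk-neutral probability p = (e^0.02 − 0.6703)/(1.4918 − 0.6703) = 0.3499/0.8215 = 0.4259
Terminal stock prices: S_u = 104.4, S_d = 46.92
Terminal payoffs (K − S): max(-45.43, 0) = 0, max(12.08, 0) = 12.08
Node 0 (S = 70): V_0 = e^(−0.02)·[0.4259·0.0000 + 0.5741·12.0776] = 6.7964

€6.80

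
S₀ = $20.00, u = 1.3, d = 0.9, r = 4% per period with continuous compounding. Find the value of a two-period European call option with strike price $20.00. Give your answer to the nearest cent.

Risk-neutral probability p = (e^0.04 − 0.9)/(1.3 − 0.9) = 0.1408/0.4000 = 0.3520
Terminal stock prices: S_uu = 33.8, S_ud = 23.4, S_dd = 16.2
Terminal payoffs (S − K): max(13.8, 0) = 13.8, max(3.4, 0) = 3.4, max(-3.8, 0) = 0
Node u (S = 26): V_u = e^(−0.04)·[0.3520·13.8000 + 0.6480·3.4000] = 6.7842
Node d (S = 18): V_d = e^(−0.04)·[0.3520·3.4000 + 0.6480·0.0000] = 1.1500
Node 0 (S = 20): V_0 = e^(−0.04)·[0.3520·6.7842 + 0.6480·1.1500] = 3.0105

$3.01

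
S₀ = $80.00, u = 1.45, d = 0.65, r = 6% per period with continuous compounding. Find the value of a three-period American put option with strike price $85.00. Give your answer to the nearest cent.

$18.72

Risk-neutral probability p = (e^0.06 − 0.65)/(1.45 − 0.65) = 0.4118/0.8000 = 0.5148
Terminal stock prices: S_uuu = 243.9, S_uud = 109.3, S_udd = 49.01, S_ddd = 21.97
Terminal payoffs (K − S): max(-158.9, 0) = 0, max(-24.33, 0) = 0, max(35.99, 0) = 35.99, max(63.03, 0) = 63.03
Node uu (S = 168.2): continuation = e^(−0.06)·[0.5148·0.0000 + 0.4852·0.0000] = 0.0000; exercise value = 0.0000 ≤ continuation, so V_uu = 0.0000
Node ud (S = 75.4): continuation = e^(−0.06)·[0.5148·0.0000 + 0.4852·35.9900] = 16.4456; exercise value = 9.6000 ≤ continuation, so V_ud = 16.4456
Node dd (S = 33.8): continuation = e^(−0.06)·[0.5148·35.9900 + 0.4852·63.0300] = 46.2500; exercise value = 51.2000 > continuation, so V_dd = 51.2000 (exercise)
Node u (S = 116): continuation = e^(−0.06)·[0.5148·0.0000 + 0.4852·16.4456] = 7.5148; exercise value = 0.0000 ≤ continuation, so V_u = 7.5148
Node d (S = 52): continuation = e^(−0.06)·[0.5148·16.4456 + 0.4852·51.2000] = 31.3688; exercise value = 33.0000 > continuation, so V_d = 33.0000 (exercise)
Node 0 (S = 80): continuation = e^(−0.06)·[0.5148·7.5148 + 0.4852·33.0000] = 18.7226; exercise value = 5.0000 ≤ continuation, so V_0 = 18.7226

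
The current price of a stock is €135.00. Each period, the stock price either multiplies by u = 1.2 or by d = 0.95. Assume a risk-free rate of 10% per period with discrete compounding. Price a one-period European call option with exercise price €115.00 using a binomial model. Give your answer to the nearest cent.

€30.45

Risk-neutral probability p = (1 + 0.1 − 0.95)/(1.2 − 0.95) = 0.1500/0.2500 = 0.6000
Terminal stock prices: S_u = 162, S_d = 128.2
Terminal payoffs (S − K): max(47, 0) = 47, max(13.25, 0) = 13.25
Node 0 (S = 135): V_0 = 1/1.1·[0.6000·47.0000 + 0.4000·13.2500] = 30.4545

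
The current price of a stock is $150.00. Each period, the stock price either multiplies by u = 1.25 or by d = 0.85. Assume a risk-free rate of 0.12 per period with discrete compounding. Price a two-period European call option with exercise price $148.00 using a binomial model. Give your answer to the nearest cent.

Risk-neutral probability p = (1 + 0.12 − 0.85)/(1.25 − 0.85) = 0.2700/0.4000 = 0.6750
Terminal stock prices: S_uu = 234.4, S_ud = 159.4, S_dd = 108.4
Terminal payoffs (S − K): max(86.38, 0) = 86.38, max(11.38, 0) = 11.38, max(-39.63, 0) = 0
Node u (S = 187.5): V_u = 1/1.12·[0.6750·86.3750 + 0.3250·11.3750] = 55.3571
Node d (S = 127.5): V_d = 1/1.12·[0.6750·11.3750 + 0.3250·0.0000] = 6.8555
Node 0 (S = 150): V_0 = 1/1.12·[0.6750·55.3571 + 0.3250·6.8555] = 35.3519

$35.35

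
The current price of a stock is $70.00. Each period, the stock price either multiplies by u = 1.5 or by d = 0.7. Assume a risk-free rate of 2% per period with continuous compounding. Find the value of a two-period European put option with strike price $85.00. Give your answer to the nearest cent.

$22.83

Risk-neutral probability p = (e^0.02 − 0.7)/(1.5 − 0.7) = 0.3202/0.8000 = 0.4003
Terminal stock prices: S_uu = 157.5, S_ud = 73.5, S_dd = 34.3
Terminal payoffs (K − S): max(-72.5, 0) = 0, max(11.5, 0) = 11.5, max(50.7, 0) = 50.7
Node u (S = 105): V_u = e^(−0.02)·[0.4003·0.0000 + 0.5997·11.5000] = 6.7605
Node d (S = 49): V_d = e^(−0.02)·[0.4003·11.5000 + 0.5997·50.7000] = 34.3169
Node 0 (S = 70): V_0 = e^(−0.02)·[0.4003·6.7605 + 0.5997·34.3169] = 22.8263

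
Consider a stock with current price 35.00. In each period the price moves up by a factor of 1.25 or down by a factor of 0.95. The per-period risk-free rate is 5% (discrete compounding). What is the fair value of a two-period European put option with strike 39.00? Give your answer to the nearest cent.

Risk-neutral probability p = (1 + 0.05 − 0.95)/(1.25 − 0.95) = 0.1000/0.3000 = 0.3333
Terminal stock prices: S_uu = 54.69, S_ud = 41.56, S_dd = 31.59
Terminal payoffs (K − S): max(-15.69, 0) = 0, max(-2.562, 0) = 0, max(7.413, 0) = 7.413
Node u (S = 43.75): V_u = 1/1.05·[0.3333·0.0000 + 0.6667·0.0000] = 0.0000
Node d (S = 33.25): V_d = 1/1.05·[0.3333·0.0000 + 0.6667·7.4125] = 4.7063
Node 0 (S = 35): V_0 = 1/1.05·[0.3333·0.0000 + 0.6667·4.7063] = 2.9882

2.99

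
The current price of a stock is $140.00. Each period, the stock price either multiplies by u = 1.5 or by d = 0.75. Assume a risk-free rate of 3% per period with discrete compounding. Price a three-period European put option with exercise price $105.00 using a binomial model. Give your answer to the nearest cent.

$10.35

Risk-neutral probability p = (1 + 0.03 − 0.75)/(1.5 − 0.75) = 0.2800/0.7500 = 0.3733
Terminal stock prices: S_uuu = 472.5, S_uud = 236.2, S_udd = 118.1, S_ddd = 59.06
Terminal payoffs (K − S): max(-367.5, 0) = 0, max(-131.2, 0) = 0, max(-13.12, 0) = 0, max(45.94, 0) = 45.94
Node uu (S = 315): V_uu = 1/1.03·[0.3733·0.0000 + 0.6267·0.0000] = 0.0000
Node ud (S = 157.5): V_ud = 1/1.03·[0.3733·0.0000 + 0.6267·0.0000] = 0.0000
Node dd (S = 78.75): V_dd = 1/1.03·[0.3733·0.0000 + 0.6267·45.9375] = 27.9490
Node u (S = 210): V_u = 1/1.03·[0.3733·0.0000 + 0.6267·0.0000] = 0.0000
Node d (S = 105): V_d = 1/1.03·[0.3733·0.0000 + 0.6267·27.9490] = 17.0046
Node 0 (S = 140): V_0 = 1/1.03·[0.3733·0.0000 + 0.6267·17.0046] = 10.3458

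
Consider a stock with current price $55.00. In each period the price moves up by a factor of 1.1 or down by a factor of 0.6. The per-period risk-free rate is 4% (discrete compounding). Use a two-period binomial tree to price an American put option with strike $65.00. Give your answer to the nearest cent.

$10.00

Risk-neutral probability p = (1 + 0.04 − 0.6)/(1.1 − 0.6) = 0.4400/0.5000 = 0.8800
Terminal stock prices: S_uu = 66.55, S_ud = 36.3, S_dd = 19.8
Terminal payoffs (K − S): max(-1.55, 0) = 0, max(28.7, 0) = 28.7, max(45.2, 0) = 45.2
Node u (S = 60.5): continuation = 1/1.04·[0.8800·0.0000 + 0.1200·28.7000] = 3.3115; exercise value = 4.5000 > continuation, so V_u = 4.5000 (exercise)
Node d (S = 33): continuation = 1/1.04·[0.8800·28.7000 + 0.1200·45.2000] = 29.5000; exercise value = 32.0000 > continuation, so V_d = 32.0000 (exercise)
Node 0 (S = 55): continuation = 1/1.04·[0.8800·4.5000 + 0.1200·32.0000] = 7.5000; exercise value = 10.0000 > continuation, so V_0 = 10.0000 (exercise)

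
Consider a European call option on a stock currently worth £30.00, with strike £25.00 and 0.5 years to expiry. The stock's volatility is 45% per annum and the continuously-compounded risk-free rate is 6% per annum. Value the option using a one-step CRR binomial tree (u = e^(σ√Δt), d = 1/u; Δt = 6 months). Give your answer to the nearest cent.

CRR parameters: u = e^(σ√Δt) = e^(0.45·√0.5) = 1.3746, d = 1/u = 0.7275
Per-period rate: rΔt = 0.06·0.5 = 0.03, so R = e^0.03 = 1.0305
Risk-neutral probability p = (e^0.03 − 0.7275)/(1.3746 − 0.7275) = 0.3030/0.6472 = 0.4682
Terminal stock prices: S_u = 41.24, S_d = 21.82
Terminal payoffs (S − K): max(16.24, 0) = 16.24, max(-3.176, 0) = 0
Node 0 (S = 30): V_0 = e^(−0.03)·[0.4682·16.2395 + 0.5318·0.0000] = 7.3782

£7.38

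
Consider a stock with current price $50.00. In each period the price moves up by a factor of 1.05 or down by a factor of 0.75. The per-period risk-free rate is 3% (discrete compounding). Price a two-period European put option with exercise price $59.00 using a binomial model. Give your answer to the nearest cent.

$5.61

Risk-neutral probability p = (1 + 0.03 − 0.75)/(1.05 − 0.75) = 0.2800/0.3000 = 0.9333
Terminal stock prices: S_uu = 55.12, S_ud = 39.38, S_dd = 28.12
Terminal payoffs (K − S): max(3.875, 0) = 3.875, max(19.62, 0) = 19.62, max(30.88, 0) = 30.88
Node u (S = 52.5): V_u = 1/1.03·[0.9333·3.8750 + 0.0667·19.6250] = 4.7816
Node d (S = 37.5): V_d = 1/1.03·[0.9333·19.6250 + 0.0667·30.8750] = 19.7816
Node 0 (S = 50): V_0 = 1/1.03·[0.9333·4.7816 + 0.0667·19.7816] = 5.6132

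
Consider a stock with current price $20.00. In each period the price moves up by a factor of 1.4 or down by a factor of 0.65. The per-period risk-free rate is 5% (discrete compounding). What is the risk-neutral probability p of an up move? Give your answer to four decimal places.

p = 0.5333

Risk-neutral probability p = (1 + 0.05 − 0.65)/(1.4 − 0.65) = 0.4000/0.7500 = 0.5333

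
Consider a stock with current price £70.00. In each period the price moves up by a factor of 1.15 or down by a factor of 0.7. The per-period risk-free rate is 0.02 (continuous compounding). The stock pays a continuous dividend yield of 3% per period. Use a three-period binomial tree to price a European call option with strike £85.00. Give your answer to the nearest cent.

£5.41

Per-period risk-free factor R = e^0.02 = 1.0202; dividend-adjusted growth = e^(0.02−0.03) = 0.9900.
Risk-neutral probability p = (0.9900 − 0.7)/(1.15 − 0.7) = 0.2900/0.4500 = 0.6446
Terminal stock prices: S_uuu = 106.5, S_uud = 64.8, S_udd = 39.44, S_ddd = 24.01
Terminal payoffs (S − K): max(21.46, 0) = 21.46, max(-20.2, 0) = 0, max(-45.56, 0) = 0, max(-60.99, 0) = 0
Node uu (S = 92.57): V_uu = e^(−0.02)·[0.6446·21.4612 + 0.3554·0.0000] = 13.5590
Node ud (S = 56.35): V_ud = e^(−0.02)·[0.6446·0.0000 + 0.3554·0.0000] = 0.0000
Node dd (S = 34.3): V_dd = e^(−0.02)·[0.6446·0.0000 + 0.3554·0.0000] = 0.0000
Node u (S = 80.5): V_u = e^(−0.02)·[0.6446·13.5590 + 0.3554·0.0000] = 8.5665
Node d (S = 49): V_d = e^(−0.02)·[0.6446·0.0000 + 0.3554·0.0000] = 0.0000
Node 0 (S = 70): V_0 = e^(−0.02)·[0.6446·8.5665 + 0.3554·0.0000] = 5.4122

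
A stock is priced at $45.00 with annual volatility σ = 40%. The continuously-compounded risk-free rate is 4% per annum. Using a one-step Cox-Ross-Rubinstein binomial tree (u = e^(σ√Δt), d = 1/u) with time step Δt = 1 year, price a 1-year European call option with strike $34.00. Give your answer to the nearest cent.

CRR parameters: u = e^(σ√Δt) = e^(0.4·√1) = 1.4918, d = 1/u = 0.6703
Per-period rate: rΔt = 0.04·1 = 0.04, so R = e^0.04 = 1.0408
Risk-neutral probability p = (e^0.04 − 0.6703)/(1.4918 − 0.6703) = 0.3705/0.8215 = 0.4510
Terminal stock prices: S_u = 67.13, S_d = 30.16
Terminal payoffs (S − K): max(33.13, 0) = 33.13, max(-3.836, 0) = 0
Node 0 (S = 45): V_0 = e^(−0.04)·[0.4510·33.1321 + 0.5490·0.0000] = 14.3564

$14.36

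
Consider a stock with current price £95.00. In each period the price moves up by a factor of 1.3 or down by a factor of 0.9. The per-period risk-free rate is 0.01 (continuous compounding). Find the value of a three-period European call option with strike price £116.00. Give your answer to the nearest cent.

£6.43

Risk-neutral probability p = (e^0.01 − 0.9)/(1.3 − 0.9) = 0.1101/0.4000 = 0.2751
Terminal stock prices: S_uuu = 208.7, S_uud = 144.5, S_udd = 100, S_ddd = 69.26
Terminal payoffs (S − K): max(92.72, 0) = 92.72, max(28.5, 0) = 28.5, max(-15.96, 0) = 0, max(-46.74, 0) = 0
Node uu (S = 160.6): V_uu = e^(−0.01)·[0.2751·92.7150 + 0.7249·28.4950] = 45.7042
Node ud (S = 111.2): V_ud = e^(−0.01)·[0.2751·28.4950 + 0.7249·0.0000] = 7.7617
Node dd (S = 76.95): V_dd = e^(−0.01)·[0.2751·0.0000 + 0.7249·0.0000] = 0.0000
Node u (S = 123.5): V_u = e^(−0.01)·[0.2751·45.7042 + 0.7249·7.7617] = 18.0195
Node d (S = 85.5): V_d = e^(−0.01)·[0.2751·7.7617 + 0.7249·0.0000] = 2.1142
Node 0 (S = 95): V_0 = e^(−0.01)·[0.2751·18.0195 + 0.7249·2.1142] = 6.4256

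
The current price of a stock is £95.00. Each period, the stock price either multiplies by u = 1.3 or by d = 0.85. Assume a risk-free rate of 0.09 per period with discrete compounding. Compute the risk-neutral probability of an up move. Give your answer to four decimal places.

Risk-neutral probability p = (1 + 0.09 − 0.85)/(1.3 − 0.85) = 0.2400/0.4500 = 0.5333

p = 0.5333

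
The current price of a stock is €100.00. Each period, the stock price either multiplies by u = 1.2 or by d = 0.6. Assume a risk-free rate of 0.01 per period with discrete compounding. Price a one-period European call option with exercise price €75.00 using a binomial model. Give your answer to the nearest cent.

€30.45

Risk-neutral probability p = (1 + 0.01 − 0.6)/(1.2 − 0.6) = 0.4100/0.6000 = 0.6833
Terminal stock prices: S_u = 120, S_d = 60
Terminal payoffs (S − K): max(45, 0) = 45, max(-15, 0) = 0
Node 0 (S = 100): V_0 = 1/1.01·[0.6833·45.0000 + 0.3167·0.0000] = 30.4455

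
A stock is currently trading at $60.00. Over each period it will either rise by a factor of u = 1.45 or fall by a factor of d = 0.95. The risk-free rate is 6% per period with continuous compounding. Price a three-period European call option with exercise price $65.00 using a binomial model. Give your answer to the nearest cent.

Risk-neutral probability p = (e^0.06 − 0.95)/(1.45 − 0.95) = 0.1118/0.5000 = 0.2237
Terminal stock prices: S_uuu = 182.9, S_uud = 119.8, S_udd = 78.52, S_ddd = 51.44
Terminal payoffs (S − K): max(117.9, 0) = 117.9, max(54.84, 0) = 54.84, max(13.52, 0) = 13.52, max(-13.56, 0) = 0
Node uu (S = 126.2): V_uu = e^(−0.06)·[0.2237·117.9175 + 0.7763·54.8425] = 64.9353
Node ud (S = 82.65): V_ud = e^(−0.06)·[0.2237·54.8425 + 0.7763·13.5175] = 21.4353
Node dd (S = 54.15): V_dd = e^(−0.06)·[0.2237·13.5175 + 0.7763·0.0000] = 2.8474
Node u (S = 87): V_u = e^(−0.06)·[0.2237·64.9353 + 0.7763·21.4353] = 29.3502
Node d (S = 57): V_d = e^(−0.06)·[0.2237·21.4353 + 0.7763·2.8474] = 6.5971
Node 0 (S = 60): V_0 = e^(−0.06)·[0.2237·29.3502 + 0.7763·6.5971] = 11.0058

$11.01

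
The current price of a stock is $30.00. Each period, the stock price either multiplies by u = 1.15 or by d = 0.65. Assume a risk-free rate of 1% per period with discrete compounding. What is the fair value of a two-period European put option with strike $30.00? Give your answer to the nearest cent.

Risk-neutral probability p = (1 + 0.01 − 0.65)/(1.15 − 0.65) = 0.3600/0.5000 = 0.7200
Terminal stock prices: S_uu = 39.67, S_ud = 22.43, S_dd = 12.68
Terminal payoffs (K − S): max(-9.675, 0) = 0, max(7.575, 0) = 7.575, max(17.32, 0) = 17.32
Node u (S = 34.5): V_u = 1/1.01·[0.7200·0.0000 + 0.2800·7.5750] = 2.1000
Node d (S = 19.5): V_d = 1/1.01·[0.7200·7.5750 + 0.2800·17.3250] = 10.2030
Node 0 (S = 30): V_0 = 1/1.01·[0.7200·2.1000 + 0.2800·10.2030] = 4.3256

$4.33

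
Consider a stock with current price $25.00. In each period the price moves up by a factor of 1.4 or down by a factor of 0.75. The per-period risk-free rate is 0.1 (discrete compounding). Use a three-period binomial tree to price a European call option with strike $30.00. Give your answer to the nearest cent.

Risk-neutral probability p = (1 + 0.1 − 0.75)/(1.4 − 0.75) = 0.3500/0.6500 = 0.5385
Terminal stock prices: S_uuu = 68.6, S_uud = 36.75, S_udd = 19.69, S_ddd = 10.55
Terminal payoffs (S − K): max(38.6, 0) = 38.6, max(6.75, 0) = 6.75, max(-10.31, 0) = 0, max(-19.45, 0) = 0
Node uu (S = 49): V_uu = 1/1.1·[0.5385·38.6000 + 0.4615·6.7500] = 21.7273
Node ud (S = 26.25): V_ud = 1/1.1·[0.5385·6.7500 + 0.4615·0.0000] = 3.3042
Node dd (S = 14.06): V_dd = 1/1.1·[0.5385·0.0000 + 0.4615·0.0000] = 0.0000
Node u (S = 35): V_u = 1/1.1·[0.5385·21.7273 + 0.4615·3.3042] = 12.0221
Node d (S = 18.75): V_d = 1/1.1·[0.5385·3.3042 + 0.4615·0.0000] = 1.6174
Node 0 (S = 25): V_0 = 1/1.1·[0.5385·12.0221 + 0.4615·1.6174] = 6.5636

$6.56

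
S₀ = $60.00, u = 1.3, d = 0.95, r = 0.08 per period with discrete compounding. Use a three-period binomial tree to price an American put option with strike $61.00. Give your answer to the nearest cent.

Risk-neutral probability p = (1 + 0.08 − 0.95)/(1.3 − 0.95) = 0.1300/0.3500 = 0.3714
Terminal stock prices: S_uuu = 131.8, S_uud = 96.33, S_udd = 70.39, S_ddd = 51.44
Terminal payoffs (K − S): max(-70.82, 0) = 0, max(-35.33, 0) = 0, max(-9.395, 0) = 0, max(9.558, 0) = 9.558
Node uu (S = 101.4): continuation = 1/1.08·[0.3714·0.0000 + 0.6286·0.0000] = 0.0000; exercise value = 0.0000 ≤ continuation, so V_uu = 0.0000
Node ud (S = 74.1): continuation = 1/1.08·[0.3714·0.0000 + 0.6286·0.0000] = 0.0000; exercise value = 0.0000 ≤ continuation, so V_ud = 0.0000
Node dd (S = 54.15): continuation = 1/1.08·[0.3714·0.0000 + 0.6286·9.5575] = 5.5626; exercise value = 6.8500 > continuation, so V_dd = 6.8500 (exercise)
Node u (S = 78): continuation = 1/1.08·[0.3714·0.0000 + 0.6286·0.0000] = 0.0000; exercise value = 0.0000 ≤ continuation, so V_u = 0.0000
Node d (S = 57): continuation = 1/1.08·[0.3714·0.0000 + 0.6286·6.8500] = 3.9868; exercise value = 4.0000 > continuation, so V_d = 4.0000 (exercise)
Node 0 (S = 60): continuation = 1/1.08·[0.3714·0.0000 + 0.6286·4.0000] = 2.3280; exercise value = 1.0000 ≤ continuation, so V_0 = 2.3280

$2.33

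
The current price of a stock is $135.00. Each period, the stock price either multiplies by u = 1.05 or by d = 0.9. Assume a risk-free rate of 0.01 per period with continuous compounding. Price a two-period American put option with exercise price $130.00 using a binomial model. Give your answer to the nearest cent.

Risk-neutral probability p = (e^0.01 − 0.9)/(1.05 − 0.9) = 0.1101/0.1500 = 0.7337
Terminal stock prices: S_uu = 148.8, S_ud = 127.6, S_dd = 109.4
Terminal payoffs (K − S): max(-18.84, 0) = 0, max(2.425, 0) = 2.425, max(20.65, 0) = 20.65
Node u (S = 141.8): continuation = e^(−0.01)·[0.7337·0.0000 + 0.2663·2.4250] = 0.6394; exercise value = 0.0000 ≤ continuation, so V_u = 0.6394
Node d (S = 121.5): continuation = e^(−0.01)·[0.7337·2.4250 + 0.2663·20.6500] = 7.2065; exercise value = 8.5000 > continuation, so V_d = 8.5000 (exercise)
Node 0 (S = 135): continuation = e^(−0.01)·[0.7337·0.6394 + 0.2663·8.5000] = 2.7058; exercise value = 0.0000 ≤ continuation, so V_0 = 2.7058

$2.71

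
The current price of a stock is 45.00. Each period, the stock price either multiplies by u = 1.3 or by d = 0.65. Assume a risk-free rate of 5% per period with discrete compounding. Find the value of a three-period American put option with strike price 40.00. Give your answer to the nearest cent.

Risk-neutral probability p = (1 + 0.05 − 0.65)/(1.3 − 0.65) = 0.4000/0.6500 = 0.6154
Terminal stock prices: S_uuu = 98.87, S_uud = 49.43, S_udd = 24.72, S_ddd = 12.36
Terminal payoffs (K − S): max(-58.87, 0) = 0, max(-9.433, 0) = 0, max(15.28, 0) = 15.28, max(27.64, 0) = 27.64
Node uu (S = 76.05): continuation = 1/1.05·[0.6154·0.0000 + 0.3846·0.0000] = 0.0000; exercise value = 0.0000 ≤ continuation, so V_uu = 0.0000
Node ud (S = 38.02): continuation = 1/1.05·[0.6154·0.0000 + 0.3846·15.2837] = 5.5984; exercise value = 1.9750 ≤ continuation, so V_ud = 5.5984
Node dd (S = 19.01): continuation = 1/1.05·[0.6154·15.2837 + 0.3846·27.6419] = 19.0827; exercise value = 20.9875 > continuation, so V_dd = 20.9875 (exercise)
Node u (S = 58.5): continuation = 1/1.05·[0.6154·0.0000 + 0.3846·5.5984] = 2.0507; exercise value = 0.0000 ≤ continuation, so V_u = 2.0507
Node d (S = 29.25): continuation = 1/1.05·[0.6154·5.5984 + 0.3846·20.9875] = 10.9689; exercise value = 10.7500 ≤ continuation, so V_d = 10.9689
Node 0 (S = 45): continuation = 1/1.05·[0.6154·2.0507 + 0.3846·10.9689] = 5.2198; exercise value = 0.0000 ≤ continuation, so V_0 = 5.2198

5.22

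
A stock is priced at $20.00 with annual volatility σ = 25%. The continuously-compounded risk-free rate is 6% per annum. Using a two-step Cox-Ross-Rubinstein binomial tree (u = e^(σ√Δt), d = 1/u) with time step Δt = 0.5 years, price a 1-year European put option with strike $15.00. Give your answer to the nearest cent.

CRR parameters: u = e^(σ√Δt) = e^(0.25·√0.5) = 1.1934, d = 1/u = 0.8380
Per-period rate: rΔt = 0.06·0.5 = 0.03, so R = e^0.03 = 1.0305
Risk-neutral probability p = (e^0.03 − 0.8380)/(1.1934 − 0.8380) = 0.1925/0.3554 = 0.5416
Terminal stock prices: S_uu = 28.48, S_ud = 20, S_dd = 14.04
Terminal payoffs (K − S): max(-13.48, 0) = 0, max(-5, 0) = 0, max(0.9562, 0) = 0.9562
Node u (S = 23.87): V_u = e^(−0.03)·[0.5416·0.0000 + 0.4584·0.0000] = 0.0000
Node d (S = 16.76): V_d = e^(−0.03)·[0.5416·0.0000 + 0.4584·0.9562] = 0.4254
Node 0 (S = 20): V_0 = e^(−0.03)·[0.5416·0.0000 + 0.4584·0.4254] = 0.1892

$0.19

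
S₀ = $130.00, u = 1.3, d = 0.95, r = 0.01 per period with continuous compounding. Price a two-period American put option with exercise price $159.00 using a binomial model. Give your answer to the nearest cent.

Risk-neutral probability p = (e^0.01 − 0.95)/(1.3 − 0.95) = 0.0601/0.3500 = 0.1716
Terminal stock prices: S_uu = 219.7, S_ud = 160.5, S_dd = 117.3
Terminal payoffs (K − S): max(-60.7, 0) = 0, max(-1.55, 0) = 0, max(41.67, 0) = 41.67
Node u (S = 169): continuation = e^(−0.01)·[0.1716·0.0000 + 0.8284·0.0000] = 0.0000; exercise value = 0.0000 ≤ continuation, so V_u = 0.0000
Node d (S = 123.5): continuation = e^(−0.01)·[0.1716·0.0000 + 0.8284·41.6750] = 34.1812; exercise value = 35.5000 > continuation, so V_d = 35.5000 (exercise)
Node 0 (S = 130): continuation = e^(−0.01)·[0.1716·0.0000 + 0.8284·35.5000] = 29.1166; exercise value = 29.0000 ≤ continuation, so V_0 = 29.1166

$29.12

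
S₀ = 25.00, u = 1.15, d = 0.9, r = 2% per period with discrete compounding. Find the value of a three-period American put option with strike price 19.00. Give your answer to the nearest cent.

0.10

Risk-neutral probability p = (1 + 0.02 − 0.9)/(1.15 − 0.9) = 0.1200/0.2500 = 0.4800
Terminal stock prices: S_uuu = 38.02, S_uud = 29.76, S_udd = 23.29, S_ddd = 18.23
Terminal payoffs (K − S): max(-19.02, 0) = 0, max(-10.76, 0) = 0, max(-4.287, 0) = 0, max(0.775, 0) = 0.775
Node uu (S = 33.06): continuation = 1/1.02·[0.4800·0.0000 + 0.5200·0.0000] = 0.0000; exercise value = 0.0000 ≤ continuation, so V_uu = 0.0000
Node ud (S = 25.87): continuation = 1/1.02·[0.4800·0.0000 + 0.5200·0.0000] = 0.0000; exercise value = 0.0000 ≤ continuation, so V_ud = 0.0000
Node dd (S = 20.25): continuation = 1/1.02·[0.4800·0.0000 + 0.5200·0.7750] = 0.3951; exercise value = 0.0000 ≤ continuation, so V_dd = 0.3951
Node u (S = 28.75): continuation = 1/1.02·[0.4800·0.0000 + 0.5200·0.0000] = 0.0000; exercise value = 0.0000 ≤ continuation, so V_u = 0.0000
Node d (S = 22.5): continuation = 1/1.02·[0.4800·0.0000 + 0.5200·0.3951] = 0.2014; exercise value = 0.0000 ≤ continuation, so V_d = 0.2014
Node 0 (S = 25): continuation = 1/1.02·[0.4800·0.0000 + 0.5200·0.2014] = 0.1027; exercise value = 0.0000 ≤ continuation, so V_0 = 0.1027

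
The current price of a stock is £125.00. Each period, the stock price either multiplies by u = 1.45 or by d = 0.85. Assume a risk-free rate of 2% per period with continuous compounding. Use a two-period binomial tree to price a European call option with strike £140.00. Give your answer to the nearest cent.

Risk-neutral probability p = (e^0.02 − 0.85)/(1.45 − 0.85) = 0.1702/0.6000 = 0.2837
Terminal stock prices: S_uu = 262.8, S_ud = 154.1, S_dd = 90.31
Terminal payoffs (S − K): max(122.8, 0) = 122.8, max(14.06, 0) = 14.06, max(-49.69, 0) = 0
Node u (S = 181.2): V_u = e^(−0.02)·[0.2837·122.8125 + 0.7163·14.0625] = 44.0222
Node d (S = 106.2): V_d = e^(−0.02)·[0.2837·14.0625 + 0.7163·0.0000] = 3.9101
Node 0 (S = 125): V_0 = e^(−0.02)·[0.2837·44.0222 + 0.7163·3.9101] = 14.9859

£14.99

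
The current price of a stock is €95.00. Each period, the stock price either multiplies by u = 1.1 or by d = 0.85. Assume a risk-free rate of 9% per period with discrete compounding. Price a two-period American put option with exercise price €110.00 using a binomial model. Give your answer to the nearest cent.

€15.00

Risk-neutral probability p = (1 + 0.09 − 0.85)/(1.1 − 0.85) = 0.2400/0.2500 = 0.9600
Terminal stock prices: S_uu = 115, S_ud = 88.83, S_dd = 68.64
Terminal payoffs (K − S): max(-4.95, 0) = 0, max(21.17, 0) = 21.17, max(41.36, 0) = 41.36
Node u (S = 104.5): continuation = 1/1.09·[0.9600·0.0000 + 0.0400·21.1750] = 0.7771; exercise value = 5.5000 > continuation, so V_u = 5.5000 (exercise)
Node d (S = 80.75): continuation = 1/1.09·[0.9600·21.1750 + 0.0400·41.3625] = 20.1674; exercise value = 29.2500 > continuation, so V_d = 29.2500 (exercise)
Node 0 (S = 95): continuation = 1/1.09·[0.9600·5.5000 + 0.0400·29.2500] = 5.9174; exercise value = 15.0000 > continuation, so V_0 = 15.0000 (exercise)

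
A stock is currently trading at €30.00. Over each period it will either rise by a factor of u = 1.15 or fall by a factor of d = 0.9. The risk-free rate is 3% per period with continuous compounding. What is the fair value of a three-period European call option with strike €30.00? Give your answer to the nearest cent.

€4.07

Risk-neutral probability p = (e^0.03 − 0.9)/(1.15 − 0.9) = 0.1305/0.2500 = 0.5218
Terminal stock prices: S_uuu = 45.63, S_uud = 35.71, S_udd = 27.95, S_ddd = 21.87
Terminal payoffs (S − K): max(15.63, 0) = 15.63, max(5.707, 0) = 5.707, max(-2.055, 0) = 0, max(-8.13, 0) = 0
Node uu (S = 39.67): V_uu = e^(−0.03)·[0.5218·15.6262 + 0.4782·5.7075] = 10.5616
Node ud (S = 31.05): V_ud = e^(−0.03)·[0.5218·5.7075 + 0.4782·0.0000] = 2.8903
Node dd (S = 24.3): V_dd = e^(−0.03)·[0.5218·0.0000 + 0.4782·0.0000] = 0.0000
Node u (S = 34.5): V_u = e^(−0.03)·[0.5218·10.5616 + 0.4782·2.8903] = 6.6896
Node d (S = 27): V_d = e^(−0.03)·[0.5218·2.8903 + 0.4782·0.0000] = 1.4636
Node 0 (S = 30): V_0 = e^(−0.03)·[0.5218·6.6896 + 0.4782·1.4636] = 4.0668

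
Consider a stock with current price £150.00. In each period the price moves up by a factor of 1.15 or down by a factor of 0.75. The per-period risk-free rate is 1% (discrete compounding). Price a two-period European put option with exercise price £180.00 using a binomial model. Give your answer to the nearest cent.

£34.06

Risk-neutral probability p = (1 + 0.01 − 0.75)/(1.15 − 0.75) = 0.2600/0.4000 = 0.6500
Terminal stock prices: S_uu = 198.4, S_ud = 129.4, S_dd = 84.38
Terminal payoffs (K − S): max(-18.37, 0) = 0, max(50.62, 0) = 50.62, max(95.62, 0) = 95.62
Node u (S = 172.5): V_u = 1/1.01·[0.6500·0.0000 + 0.3500·50.6250] = 17.5433
Node d (S = 112.5): V_d = 1/1.01·[0.6500·50.6250 + 0.3500·95.6250] = 65.7178
Node 0 (S = 150): V_0 = 1/1.01·[0.6500·17.5433 + 0.3500·65.7178] = 34.0638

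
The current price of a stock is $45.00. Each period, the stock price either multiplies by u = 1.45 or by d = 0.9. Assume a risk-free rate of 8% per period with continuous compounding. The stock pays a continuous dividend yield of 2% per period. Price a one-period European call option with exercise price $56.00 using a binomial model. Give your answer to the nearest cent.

Per-period risk-free factor R = e^0.08 = 1.0833; dividend-adjusted growth = e^(0.08−0.02) = 1.0618.
Risk-neutral probability p = (1.0618 − 0.9)/(1.45 − 0.9) = 0.1618/0.5500 = 0.2942
Terminal stock prices: S_u = 65.25, S_d = 40.5
Terminal payoffs (S − K): max(9.25, 0) = 9.25, max(-15.5, 0) = 0
Node 0 (S = 45): V_0 = e^(−0.08)·[0.2942·9.2500 + 0.7058·0.0000] = 2.5125

$2.51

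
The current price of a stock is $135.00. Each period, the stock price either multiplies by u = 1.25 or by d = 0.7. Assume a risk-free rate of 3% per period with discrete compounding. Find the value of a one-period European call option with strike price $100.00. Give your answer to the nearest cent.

$40.05

Risk-neutral probability p = (1 + 0.03 − 0.7)/(1.25 − 0.7) = 0.3300/0.5500 = 0.6000
Terminal stock prices: S_u = 168.8, S_d = 94.5
Terminal payoffs (S − K): max(68.75, 0) = 68.75, max(-5.5, 0) = 0
Node 0 (S = 135): V_0 = 1/1.03·[0.6000·68.7500 + 0.4000·0.0000] = 40.0485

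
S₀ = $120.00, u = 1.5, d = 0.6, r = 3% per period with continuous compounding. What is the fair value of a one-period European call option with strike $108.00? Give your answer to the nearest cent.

$33.42

Risk-neutral probability p = (e^0.03 − 0.6)/(1.5 − 0.6) = 0.4305/0.9000 = 0.4783
Terminal stock prices: S_u = 180, S_d = 72
Terminal payoffs (S − K): max(72, 0) = 72, max(-36, 0) = 0
Node 0 (S = 120): V_0 = e^(−0.03)·[0.4783·72.0000 + 0.5217·0.0000] = 33.4186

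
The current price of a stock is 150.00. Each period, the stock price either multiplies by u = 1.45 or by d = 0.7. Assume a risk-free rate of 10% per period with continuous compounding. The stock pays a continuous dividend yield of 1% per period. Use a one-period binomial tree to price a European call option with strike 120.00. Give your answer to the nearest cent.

46.37

Per-period risk-free factor R = e^0.1 = 1.1052; dividend-adjusted growth = e^(0.1−0.01) = 1.0942.
Risk-neutral probability p = (1.0942 − 0.7)/(1.45 − 0.7) = 0.3942/0.7500 = 0.5256
Terminal stock prices: S_u = 217.5, S_d = 105
Terminal payoffs (S − K): max(97.5, 0) = 97.5, max(-15, 0) = 0
Node 0 (S = 150): V_0 = e^(−0.1)·[0.5256·97.5000 + 0.4744·0.0000] = 46.3663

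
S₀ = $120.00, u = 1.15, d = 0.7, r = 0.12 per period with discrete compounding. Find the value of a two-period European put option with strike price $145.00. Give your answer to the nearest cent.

Risk-neutral probability p = (1 + 0.12 − 0.7)/(1.15 − 0.7) = 0.4200/0.4500 = 0.9333
Terminal stock prices: S_uu = 158.7, S_ud = 96.6, S_dd = 58.8
Terminal payoffs (K − S): max(-13.7, 0) = 0, max(48.4, 0) = 48.4, max(86.2, 0) = 86.2
Node u (S = 138): V_u = 1/1.12·[0.9333·0.0000 + 0.0667·48.4000] = 2.8810
Node d (S = 84): V_d = 1/1.12·[0.9333·48.4000 + 0.0667·86.2000] = 45.4643
Node 0 (S = 120): V_0 = 1/1.12·[0.9333·2.8810 + 0.0667·45.4643] = 5.1070

$5.11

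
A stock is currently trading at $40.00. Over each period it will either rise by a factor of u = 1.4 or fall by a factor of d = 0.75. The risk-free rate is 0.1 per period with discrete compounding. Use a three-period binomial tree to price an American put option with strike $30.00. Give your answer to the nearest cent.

$1.32

Risk-neutral probability p = (1 + 0.1 − 0.75)/(1.4 − 0.75) = 0.3500/0.6500 = 0.5385
Terminal stock prices: S_uuu = 109.8, S_uud = 58.8, S_udd = 31.5, S_ddd = 16.88
Terminal payoffs (K − S): max(-79.76, 0) = 0, max(-28.8, 0) = 0, max(-1.5, 0) = 0, max(13.12, 0) = 13.12
Node uu (S = 78.4): continuation = 1/1.1·[0.5385·0.0000 + 0.4615·0.0000] = 0.0000; exercise value = 0.0000 ≤ continuation, so V_uu = 0.0000
Node ud (S = 42): continuation = 1/1.1·[0.5385·0.0000 + 0.4615·0.0000] = 0.0000; exercise value = 0.0000 ≤ continuation, so V_ud = 0.0000
Node dd (S = 22.5): continuation = 1/1.1·[0.5385·0.0000 + 0.4615·13.1250] = 5.5070; exercise value = 7.5000 > continuation, so V_dd = 7.5000 (exercise)
Node u (S = 56): continuation = 1/1.1·[0.5385·0.0000 + 0.4615·0.0000] = 0.0000; exercise value = 0.0000 ≤ continuation, so V_u = 0.0000
Node d (S = 30): continuation = 1/1.1·[0.5385·0.0000 + 0.4615·7.5000] = 3.1469; exercise value = 0.0000 ≤ continuation, so V_d = 3.1469
Node 0 (S = 40): continuation = 1/1.1·[0.5385·0.0000 + 0.4615·3.1469] = 1.3204; exercise value = 0.0000 ≤ continuation, so V_0 = 1.3204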